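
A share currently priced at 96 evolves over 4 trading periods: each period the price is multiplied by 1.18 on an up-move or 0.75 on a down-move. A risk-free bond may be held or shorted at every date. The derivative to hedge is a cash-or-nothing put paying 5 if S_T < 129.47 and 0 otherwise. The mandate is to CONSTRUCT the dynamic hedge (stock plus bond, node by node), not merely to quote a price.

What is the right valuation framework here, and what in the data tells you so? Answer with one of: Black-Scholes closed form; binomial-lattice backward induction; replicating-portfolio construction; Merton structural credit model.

Key observation: the mandate to exhibit the hedge at every date and state singles out the replicating-portfolio construction on the 4-period tree with factors 1.18 and 0.75 from 96.

framework: replicating-portfolio construction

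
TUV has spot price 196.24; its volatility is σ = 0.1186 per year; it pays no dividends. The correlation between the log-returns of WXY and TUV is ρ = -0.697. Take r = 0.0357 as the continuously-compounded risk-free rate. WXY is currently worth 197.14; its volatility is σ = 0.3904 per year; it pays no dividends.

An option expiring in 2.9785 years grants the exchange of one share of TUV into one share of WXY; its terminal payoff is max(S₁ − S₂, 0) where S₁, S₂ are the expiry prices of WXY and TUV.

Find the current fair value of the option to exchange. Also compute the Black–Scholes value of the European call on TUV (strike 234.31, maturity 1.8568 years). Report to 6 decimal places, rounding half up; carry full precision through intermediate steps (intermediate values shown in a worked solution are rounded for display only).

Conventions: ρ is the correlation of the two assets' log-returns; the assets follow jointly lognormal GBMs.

exchange price = 63.722470
price(TUV call K=234.31) = 4.887682

σ_eff = √(σ₁² + σ₂² − 2ρσ₁σ₂) = √(0.3904² + 0.1186² − 2·-0.697·0.3904·0.1186) = 0.480648
d₁ = (ln(S₁/S₂) + (q₂ − q₁ + σ_eff²/2)T) / (σ_eff√T) = (ln(197.14/196.24) + (0.0 − 0.0 + 0.115511)·2.9785) / 0.829518 = 0.420275
d₂ = d₁ − σ_eff√T = 0.420275 − 0.829518 = -0.409243
N(d₁) = 0.662858,  N(d₂) = 0.341181
V = S₁·e^{−q₁T}·N(d₁) − S₂·e^{−q₂T}·N(d₂) = 130.675777 − 66.953307 = 63.722470
[vanilla: TUV call K=234.31]
σ√T = 0.1186·√1.8568 = 0.161610
d₁ = (ln(S/K) + (r+σ²/2)T) / (σ√T) = (ln(196.24/234.31) + (0.0357+0.1186²/2)·1.8568) / 0.161610 = (-0.177307 + 0.079347) / 0.161610 = -0.606152
d₂ = d₁ − σ√T = -0.606152 − 0.161610 = -0.767762
e^{−rT} = 0.935862
N(d₁) = 0.272207,  N(d₂) = 0.221314
price = S·N(d₁) − K·e^{−rT}·N(d₂) = 53.417875 − 48.530192 = 4.887682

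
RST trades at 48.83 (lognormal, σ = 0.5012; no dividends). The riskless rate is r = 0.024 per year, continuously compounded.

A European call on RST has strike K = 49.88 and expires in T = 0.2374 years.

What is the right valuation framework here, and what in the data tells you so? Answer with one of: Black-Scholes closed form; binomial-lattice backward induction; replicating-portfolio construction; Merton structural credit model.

Key observation: a European claim on RST (strike 49.88) — a lognormal (GBM) underlying with constant rate and volatility — has an exact closed-form value; no lattice or capital structure is involved.

framework: Black-Scholes closed form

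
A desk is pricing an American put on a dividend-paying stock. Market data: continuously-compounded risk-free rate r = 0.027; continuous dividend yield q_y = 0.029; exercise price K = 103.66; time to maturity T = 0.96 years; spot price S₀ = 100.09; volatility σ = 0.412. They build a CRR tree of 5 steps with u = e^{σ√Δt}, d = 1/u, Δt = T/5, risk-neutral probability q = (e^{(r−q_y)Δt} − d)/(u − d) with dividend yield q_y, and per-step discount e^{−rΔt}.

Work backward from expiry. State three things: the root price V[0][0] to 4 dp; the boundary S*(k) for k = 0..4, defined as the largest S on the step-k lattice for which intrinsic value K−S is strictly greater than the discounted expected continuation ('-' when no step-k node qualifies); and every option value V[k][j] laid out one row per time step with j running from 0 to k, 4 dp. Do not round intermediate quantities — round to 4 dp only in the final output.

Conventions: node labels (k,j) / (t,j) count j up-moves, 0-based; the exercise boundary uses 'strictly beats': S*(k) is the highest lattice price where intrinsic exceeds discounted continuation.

price = 18.5894
boundary = - - - 58.2347 69.7565
tree:
18.5894
26.0716 9.8014
35.2212 15.3634 3.2227
45.4253 23.3493 5.9324 0.0000
55.0440 33.9035 10.9203 0.0000 0.0000
63.0740 45.4253 20.1020 0.0000 0.0000 0.0000

Δt=0.19200, u=1.19785, d=0.83483, q=0.45393, disc=e^(-rΔt)=0.99483
k=5 terminal: V=max(K-S,0) → 63.0740 45.4253 20.1020 0.0000 0.0000 0.0000
k=4: j=0 S=48.6160 intr=55.0440 cont=54.7780 V=55.0440[EX]; j=1 S=69.7565 intr=33.9035 cont=33.7548 V=33.9035[EX]; j=2 S=100.0900 intr=3.5700 cont=10.9203 V=10.9203[hold]; j=3 S=143.6139 intr=0.0000 cont=0.0000 V=0.0000[hold]; j=4 S=206.0641 intr=0.0000 cont=0.0000 V=0.0000[hold]  S*(4)=69.7565
k=3: j=0 S=58.2347 intr=45.4253 cont=45.2126 V=45.4253[EX]; j=1 S=83.5580 intr=20.1020 cont=23.3493 V=23.3493[hold]; j=2 S=119.8929 intr=0.0000 cont=5.9324 V=5.9324[hold]; j=3 S=172.0281 intr=0.0000 cont=0.0000 V=0.0000[hold]  S*(3)=58.2347
k=2: j=0 S=69.7565 intr=33.9035 cont=35.2212 V=35.2212[hold]; j=1 S=100.0900 intr=3.5700 cont=15.3634 V=15.3634[hold]; j=2 S=143.6139 intr=0.0000 cont=3.2227 V=3.2227[hold]  S*(2)=-
k=1: j=0 S=83.5580 intr=20.1020 cont=26.0716 V=26.0716[hold]; j=1 S=119.8929 intr=0.0000 cont=9.8014 V=9.8014[hold]  S*(1)=-
k=0: j=0 S=100.0900 intr=3.5700 cont=18.5894 V=18.5894[hold]  S*(0)=-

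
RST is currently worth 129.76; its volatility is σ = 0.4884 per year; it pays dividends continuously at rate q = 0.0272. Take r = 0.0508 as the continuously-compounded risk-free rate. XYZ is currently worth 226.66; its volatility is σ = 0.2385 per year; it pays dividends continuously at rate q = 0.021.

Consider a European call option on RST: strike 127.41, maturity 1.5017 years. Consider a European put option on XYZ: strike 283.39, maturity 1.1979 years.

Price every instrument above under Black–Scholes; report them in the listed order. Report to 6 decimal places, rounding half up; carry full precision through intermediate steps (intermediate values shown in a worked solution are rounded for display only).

[RST call K=127.41]
σ√T = 0.4884·√1.5017 = 0.598504
d₁ = (ln(S/K) + (r−q+σ²/2)T) / (σ√T) = (ln(129.76/127.41) + (0.0508−0.0272+0.4884²/2)·1.5017) / 0.598504 = (0.018276 + 0.214544) / 0.598504 = 0.389003
d₂ = d₁ − σ√T = 0.389003 − 0.598504 = -0.209501
e^{−rT} = 0.926551
e^{−qT} = 0.959977
N(d₁) = 0.651363,  N(d₂) = 0.417029
price = S·e^{−qT}·N(d₁) − K·e^{−rT}·N(d₂) = 81.138081 − 49.230995 = 31.907086
[XYZ put K=283.39]
σ√T = 0.2385·√1.1979 = 0.261035
d₁ = (ln(S/K) + (r−q+σ²/2)T) / (σ√T) = (ln(226.66/283.39) + (0.0508−0.021+0.2385²/2)·1.1979) / 0.261035 = (-0.223373 + 0.069767) / 0.261035 = -0.588450
d₂ = d₁ − σ√T = -0.588450 − 0.261035 = -0.849484
e^{−rT} = 0.940961
e^{−qT} = 0.975158
N(−d₁) = 0.721885,  N(−d₂) = 0.802194
price = K·e^{−rT}·N(−d₂) − S·e^{−qT}·N(−d₁) = 213.912290 − 159.557659 = 54.354631

price(RST call K=127.41) = 31.907086
price(XYZ put K=283.39) = 54.354631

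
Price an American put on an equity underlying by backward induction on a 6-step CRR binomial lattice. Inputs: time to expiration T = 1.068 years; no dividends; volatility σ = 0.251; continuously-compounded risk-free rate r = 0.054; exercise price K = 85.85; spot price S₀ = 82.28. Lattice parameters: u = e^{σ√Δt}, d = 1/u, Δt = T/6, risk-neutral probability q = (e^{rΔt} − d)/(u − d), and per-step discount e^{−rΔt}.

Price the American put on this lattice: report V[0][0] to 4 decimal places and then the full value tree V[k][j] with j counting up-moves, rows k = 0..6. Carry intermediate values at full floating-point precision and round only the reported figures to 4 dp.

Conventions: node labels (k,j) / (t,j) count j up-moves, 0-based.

price = 8.6777
tree:
8.6777
13.1794 4.6682
19.2747 7.7772 1.8744
25.9643 12.5294 3.5187 0.3858
31.9818 19.2747 6.5129 0.8100 0.0000
37.3946 25.9643 11.8377 1.7005 0.0000 0.0000
42.2636 31.9818 19.2747 3.5700 0.0000 0.0000 0.0000

Δt=0.17800, u=1.11171, d=0.89952, q=0.51907, disc=e^(-rΔt)=0.99043
k=6 terminal: V=max(K-S,0) → 42.2636 31.9818 19.2747 3.5700 0.0000 0.0000 0.0000
k=5: j=0 S=48.4554 intr=37.3946 cont=36.5734 V=37.3946[EX]; j=1 S=59.8857 intr=25.9643 cont=25.1431 V=25.9643[EX]; j=2 S=74.0123 intr=11.8377 cont=11.0165 V=11.8377[EX]; j=3 S=91.4713 intr=0.0000 cont=1.7005 V=1.7005[hold]; j=4 S=113.0487 intr=0.0000 cont=0.0000 V=0.0000[hold]; j=5 S=139.7162 intr=0.0000 cont=0.0000 V=0.0000[hold]
k=4: j=0 S=53.8682 intr=31.9818 cont=31.1606 V=31.9818[EX]; j=1 S=66.5753 intr=19.2747 cont=18.4534 V=19.2747[EX]; j=2 S=82.2800 intr=3.5700 cont=6.5129 V=6.5129[hold]; j=3 S=101.6893 intr=0.0000 cont=0.8100 V=0.8100[hold]; j=4 S=125.6771 intr=0.0000 cont=0.0000 V=0.0000[hold]
k=3: j=0 S=59.8857 intr=25.9643 cont=25.1431 V=25.9643[EX]; j=1 S=74.0123 intr=11.8377 cont=12.5294 V=12.5294[hold]; j=2 S=91.4713 intr=0.0000 cont=3.5187 V=3.5187[hold]; j=3 S=113.0487 intr=0.0000 cont=0.3858 V=0.3858[hold]
k=2: j=0 S=66.5753 intr=19.2747 cont=18.8091 V=19.2747[EX]; j=1 S=82.2800 intr=3.5700 cont=7.7772 V=7.7772[hold]; j=2 S=101.6893 intr=0.0000 cont=1.8744 V=1.8744[hold]
k=1: j=0 S=74.0123 intr=11.8377 cont=13.1794 V=13.1794[hold]; j=1 S=91.4713 intr=0.0000 cont=4.6682 V=4.6682[hold]
k=0: j=0 S=82.2800 intr=3.5700 cont=8.6777 V=8.6777[hold]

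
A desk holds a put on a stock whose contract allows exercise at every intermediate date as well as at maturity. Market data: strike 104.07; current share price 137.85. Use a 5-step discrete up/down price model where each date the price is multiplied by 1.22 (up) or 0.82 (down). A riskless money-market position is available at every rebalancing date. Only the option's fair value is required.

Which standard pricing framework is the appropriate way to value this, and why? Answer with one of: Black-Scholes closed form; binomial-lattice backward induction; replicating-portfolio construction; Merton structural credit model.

framework: binomial-lattice backward induction

Key observation: the exercise right at every one of the 5 steps is what matters: each node needs max(104.07 − S, continuation), which only the stepwise tree valuation starting from spot 137.85 delivers.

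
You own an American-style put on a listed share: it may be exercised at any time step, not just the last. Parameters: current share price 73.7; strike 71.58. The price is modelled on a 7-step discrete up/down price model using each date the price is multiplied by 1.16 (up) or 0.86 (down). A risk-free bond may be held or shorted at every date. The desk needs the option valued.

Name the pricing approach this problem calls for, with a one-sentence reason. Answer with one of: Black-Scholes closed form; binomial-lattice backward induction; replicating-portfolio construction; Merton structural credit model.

Key observation: the put (strike 71.58 on spot 73.7) is American-style on a 7-step discrete price model, so the early-exercise decision at every node requires stepwise backward valuation — a closed form cannot price the exercise right.

framework: binomial-lattice backward induction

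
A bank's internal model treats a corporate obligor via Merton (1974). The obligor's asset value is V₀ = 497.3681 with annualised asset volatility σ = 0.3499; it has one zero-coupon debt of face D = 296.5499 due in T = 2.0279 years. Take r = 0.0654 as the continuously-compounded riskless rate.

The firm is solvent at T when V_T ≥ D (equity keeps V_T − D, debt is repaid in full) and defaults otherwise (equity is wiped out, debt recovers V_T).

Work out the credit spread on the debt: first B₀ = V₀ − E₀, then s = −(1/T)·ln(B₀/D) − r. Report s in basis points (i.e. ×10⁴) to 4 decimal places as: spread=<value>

Work the structural quantities from V₀ = 497.3681 against face 296.5499:
d₁ = [ln(V₀/D) + (r + σ²/2)T] / (σ√T)
   = [ln(497.3681/296.5499) + (0.0654 + 0.5·0.3499²)·2.0279] / (0.3499·√2.0279)
   = [0.517115 + 0.256763] / 0.498273 = 1.553120
d₂ = d₁ − σ√T = 1.553120 − 0.498273 = 1.054847
N(d₁) = 0.939803,  N(d₂) = 0.854252,  e^(−rT) = 0.875794
E₀ = V₀·N(d₁) − D·e^(−rT)·N(d₂)
   = 497.3681·0.939803 − 296.5499·0.875794·0.854252 = 245.564434
B₀ = V₀ − E₀ = 497.3681 − 245.564434 = 251.803666
spread = −(1/T)·ln(B₀/D) − r = −(1/2.0279)·ln(251.803666/296.5499) − 0.0654 = 0.01525774
in basis points: 0.01525774 × 10⁴ = 152.5774 bp

spread=152.5774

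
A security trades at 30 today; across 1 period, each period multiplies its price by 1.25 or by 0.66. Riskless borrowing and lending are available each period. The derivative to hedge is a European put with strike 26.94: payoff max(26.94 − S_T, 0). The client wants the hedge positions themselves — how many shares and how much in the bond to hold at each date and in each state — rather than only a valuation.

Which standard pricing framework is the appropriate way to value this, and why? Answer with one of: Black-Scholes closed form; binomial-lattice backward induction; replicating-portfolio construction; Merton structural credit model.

Key observation: the deliverable is the dynamic trading strategy on the 1-step tree (spot 30, moves 1.25 and 0.66), so the valuation must go through the node-by-node replicating-portfolio solve.

framework: replicating-portfolio construction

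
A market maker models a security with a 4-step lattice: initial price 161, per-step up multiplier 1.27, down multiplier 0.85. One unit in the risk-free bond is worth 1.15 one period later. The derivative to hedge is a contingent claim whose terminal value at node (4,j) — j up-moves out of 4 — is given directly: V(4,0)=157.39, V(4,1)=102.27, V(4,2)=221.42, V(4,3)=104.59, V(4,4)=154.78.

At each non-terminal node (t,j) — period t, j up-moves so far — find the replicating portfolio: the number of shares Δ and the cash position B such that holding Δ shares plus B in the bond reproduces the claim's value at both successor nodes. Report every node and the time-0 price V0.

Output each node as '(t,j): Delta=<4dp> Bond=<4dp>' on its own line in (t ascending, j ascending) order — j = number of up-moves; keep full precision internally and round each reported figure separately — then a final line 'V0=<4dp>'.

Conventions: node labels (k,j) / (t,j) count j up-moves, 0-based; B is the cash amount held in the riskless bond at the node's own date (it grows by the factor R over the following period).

Risk-neutral probability p* = (R−d)/(u−d) = (1.15−0.85)/(1.27−0.85) = 0.7143.
At maturity the claim pays: V(4,0)=157.3900, V(4,1)=102.2700, V(4,2)=221.4200, V(4,3)=104.5900, V(4,4)=154.7800
  t=3,j=0: stock 98.8741 → up 125.5701 (V=102.2700), down 84.0430 (V=157.3900). Price 102.6248; hedge Δ=-1.3273, bond B=233.8629.
  t=3,j=1: stock 147.7296 → up 187.6166 (V=221.4200), down 125.5701 (V=102.2700). Price 162.9366; hedge Δ=1.9203, bond B=-120.7538.
  t=3,j=2: stock 220.7254 → up 280.3212 (V=104.5900), down 187.6166 (V=221.4200). Price 119.9739; hedge Δ=-1.2602, bond B=398.1406.
  t=3,j=3: stock 329.7897 → up 418.8329 (V=154.7800), down 280.3212 (V=104.5900). Price 122.1217; hedge Δ=0.3624, bond B=2.6217.
  t=2,j=0: stock 116.3225 → up 147.7296 (V=162.9366), down 98.8741 (V=102.6248). Price 126.6997; hedge Δ=1.2345, bond B=-16.8998.
  t=2,j=1: stock 173.7995 → up 220.7254 (V=119.9739), down 147.7296 (V=162.9366). Price 114.9991; hedge Δ=-0.5886, bond B=217.2913.
  t=2,j=2: stock 259.6769 → up 329.7897 (V=122.1217), down 220.7254 (V=119.9739). Price 105.6592; hedge Δ=0.0197, bond B=100.5453.
  t=1,j=0: stock 136.8500 → up 173.7995 (V=114.9991), down 116.3225 (V=126.6997). Price 102.9062; hedge Δ=-0.2036, bond B=130.7649.
  t=1,j=1: stock 204.4700 → up 259.6769 (V=105.6592), down 173.7995 (V=114.9991). Price 94.1980; hedge Δ=-0.1088, bond B=116.4359.
  t=0,j=0: stock 161.0000 → up 204.4700 (V=94.1980), down 136.8500 (V=102.9062). Price 84.0749; hedge Δ=-0.1288, bond B=104.8086.
Sanity check at the root: Δ(0,0)·S0 + B(0,0) reproduces V0 = 84.0749.

(0,0): Delta=-0.1288 Bond=104.8086
(1,0): Delta=-0.2036 Bond=130.7649
(1,1): Delta=-0.1088 Bond=116.4359
(2,0): Delta=1.2345 Bond=-16.8998
(2,1): Delta=-0.5886 Bond=217.2913
(2,2): Delta=0.0197 Bond=100.5453
(3,0): Delta=-1.3273 Bond=233.8629
(3,1): Delta=1.9203 Bond=-120.7538
(3,2): Delta=-1.2602 Bond=398.1406
(3,3): Delta=0.3624 Bond=2.6217
V0=84.0749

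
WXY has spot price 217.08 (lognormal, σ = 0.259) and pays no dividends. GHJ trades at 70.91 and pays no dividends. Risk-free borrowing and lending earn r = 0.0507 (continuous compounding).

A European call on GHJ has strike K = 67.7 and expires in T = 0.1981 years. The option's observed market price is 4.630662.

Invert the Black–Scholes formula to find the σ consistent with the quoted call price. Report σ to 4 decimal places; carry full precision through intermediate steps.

At σ = 0.1758 the Black–Scholes value reproduces the quote:
σ√T = 0.1758·√0.1981 = 0.078246
d₁ = (ln(S/K) + (r+σ²/2)T) / (σ√T) = (ln(70.91/67.7) + (0.0507+0.1758²/2)·0.1981) / 0.078246 = (0.046325 + 0.013105) / 0.078246 = 0.759532
d₂ = d₁ − σ√T = 0.759532 − 0.078246 = 0.681286
e^{−rT} = 0.990007
N(d₁) = 0.776233,  N(d₂) = 0.752155
V = S·N(d₁) − K·e^{−rT}·N(d₂) = 55.042658 − 50.411996 = 4.630662 (the quoted price), and the Black–Scholes price is strictly increasing in σ, so σ is unique

sigma = 0.1758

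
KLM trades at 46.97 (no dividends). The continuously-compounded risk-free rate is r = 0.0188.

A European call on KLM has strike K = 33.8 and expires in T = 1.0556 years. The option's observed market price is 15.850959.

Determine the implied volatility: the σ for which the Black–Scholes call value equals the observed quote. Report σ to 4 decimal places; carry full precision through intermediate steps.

At σ = 0.4225 the Black–Scholes value reproduces the quote:
σ√T = 0.4225·√1.0556 = 0.434087
d₁ = (ln(S/K) + (r+σ²/2)T) / (σ√T) = (ln(46.97/33.8) + (0.0188+0.4225²/2)·1.0556) / 0.434087 = (0.329048 + 0.114061) / 0.434087 = 1.020785
d₂ = d₁ − σ√T = 1.020785 − 0.434087 = 0.586699
e^{−rT} = 0.980350
N(d₁) = 0.846322,  N(d₂) = 0.721297
V = S·N(d₁) − K·e^{−rT}·N(d₂) = 39.751739 − 23.900780 = 15.850959 (the observed quote) — the price is monotone increasing in volatility, hence this σ is the only solution

sigma = 0.4225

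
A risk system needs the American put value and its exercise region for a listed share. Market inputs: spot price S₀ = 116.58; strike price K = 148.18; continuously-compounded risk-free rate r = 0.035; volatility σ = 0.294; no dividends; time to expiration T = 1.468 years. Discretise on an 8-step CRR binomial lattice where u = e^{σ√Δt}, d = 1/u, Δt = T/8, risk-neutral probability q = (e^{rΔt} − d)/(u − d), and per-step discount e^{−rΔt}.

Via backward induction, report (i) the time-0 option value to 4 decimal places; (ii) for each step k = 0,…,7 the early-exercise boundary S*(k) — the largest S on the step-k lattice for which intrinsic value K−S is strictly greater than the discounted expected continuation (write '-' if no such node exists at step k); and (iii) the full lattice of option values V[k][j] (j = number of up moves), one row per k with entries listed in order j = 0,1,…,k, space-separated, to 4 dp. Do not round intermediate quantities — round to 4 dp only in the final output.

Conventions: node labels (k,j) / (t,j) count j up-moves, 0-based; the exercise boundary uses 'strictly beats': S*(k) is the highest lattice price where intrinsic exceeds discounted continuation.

Δt=0.18350  u=1.13421  d=0.88167  q=0.49407  discount=0.99360
step 8 (expiry): payoffs max(K−S,0) = 105.6141 93.4214 77.7362 57.5580 31.6000 0.0000 0.0000 0.0000 0.0000
step 7: (k=7,j=0): S=48.2789, K−S=99.9011, hold=98.9525 ⇒ V=99.9011 exercise | (k=7,j=1): S=62.1080, K−S=86.0720, hold=85.1233 ⇒ V=86.0720 exercise | (k=7,j=2): S=79.8984, K−S=68.2816, hold=67.3329 ⇒ V=68.2816 exercise | (k=7,j=3): S=102.7848, K−S=45.3952, hold=44.4466 ⇒ V=45.3952 exercise | (k=7,j=4): S=132.2267, K−S=15.9533, hold=15.8851 ⇒ V=15.9533 exercise | (k=7,j=5): S=170.1022, K−S=0.0000, hold=0.0000 ⇒ V=0.0000 continue | (k=7,j=6): S=218.8267, K−S=0.0000, hold=0.0000 ⇒ V=0.0000 continue | (k=7,j=7): S=281.5081, K−S=0.0000, hold=0.0000 ⇒ V=0.0000 continue  boundary S*=132.2267
step 6: (k=6,j=0): S=54.7586, K−S=93.4214, hold=92.4727 ⇒ V=93.4214 exercise | (k=6,j=1): S=70.4438, K−S=77.7362, hold=76.7875 ⇒ V=77.7362 exercise | (k=6,j=2): S=90.6220, K−S=57.5580, hold=56.6094 ⇒ V=57.5580 exercise | (k=6,j=3): S=116.5800, K−S=31.6000, hold=30.6514 ⇒ V=31.6000 exercise | (k=6,j=4): S=149.9735, K−S=0.0000, hold=8.0196 ⇒ V=8.0196 continue | (k=6,j=5): S=192.9324, K−S=0.0000, hold=0.0000 ⇒ V=0.0000 continue | (k=6,j=6): S=248.1965, K−S=0.0000, hold=0.0000 ⇒ V=0.0000 continue  boundary S*=116.5800
step 5: (k=5,j=0): S=62.1080, K−S=86.0720, hold=85.1233 ⇒ V=86.0720 exercise | (k=5,j=1): S=79.8984, K−S=68.2816, hold=67.3329 ⇒ V=68.2816 exercise | (k=5,j=2): S=102.7848, K−S=45.3952, hold=44.4466 ⇒ V=45.3952 exercise | (k=5,j=3): S=132.2267, K−S=15.9533, hold=19.8219 ⇒ V=19.8219 continue | (k=5,j=4): S=170.1022, K−S=0.0000, hold=4.0314 ⇒ V=4.0314 continue | (k=5,j=5): S=218.8267, K−S=0.0000, hold=0.0000 ⇒ V=0.0000 continue  boundary S*=102.7848
step 4: (k=4,j=0): S=70.4438, K−S=77.7362, hold=76.7875 ⇒ V=77.7362 exercise | (k=4,j=1): S=90.6220, K−S=57.5580, hold=56.6094 ⇒ V=57.5580 exercise | (k=4,j=2): S=116.5800, K−S=31.6000, hold=32.5505 ⇒ V=32.5505 continue | (k=4,j=3): S=149.9735, K−S=0.0000, hold=11.9433 ⇒ V=11.9433 continue | (k=4,j=4): S=192.9324, K−S=0.0000, hold=2.0265 ⇒ V=2.0265 continue  boundary S*=90.6220
step 3: (k=3,j=0): S=79.8984, K−S=68.2816, hold=67.3329 ⇒ V=68.2816 exercise | (k=3,j=1): S=102.7848, K−S=45.3952, hold=44.9132 ⇒ V=45.3952 exercise | (k=3,j=2): S=132.2267, K−S=15.9533, hold=22.2259 ⇒ V=22.2259 continue | (k=3,j=3): S=170.1022, K−S=0.0000, hold=6.9987 ⇒ V=6.9987 continue  boundary S*=102.7848
step 2: (k=2,j=0): S=90.6220, K−S=57.5580, hold=56.6094 ⇒ V=57.5580 exercise | (k=2,j=1): S=116.5800, K−S=31.6000, hold=33.7307 ⇒ V=33.7307 continue | (k=2,j=2): S=149.9735, K−S=0.0000, hold=14.6085 ⇒ V=14.6085 continue  boundary S*=90.6220
step 1: (k=1,j=0): S=102.7848, K−S=45.3952, hold=45.4925 ⇒ V=45.4925 continue | (k=1,j=1): S=132.2267, K−S=15.9533, hold=24.1275 ⇒ V=24.1275 continue  boundary S*=-
step 0: (k=0,j=0): S=116.5800, K−S=31.6000, hold=34.7131 ⇒ V=34.7131 continue  boundary S*=-

price = 34.7131
boundary = - - 90.6220 102.7848 90.6220 102.7848 116.5800 132.2267
tree:
34.7131
45.4925 24.1275
57.5580 33.7307 14.6085
68.2816 45.3952 22.2259 6.9987
77.7362 57.5580 32.5505 11.9433 2.0265
86.0720 68.2816 45.3952 19.8219 4.0314 0.0000
93.4214 77.7362 57.5580 31.6000 8.0196 0.0000 0.0000
99.9011 86.0720 68.2816 45.3952 15.9533 0.0000 0.0000 0.0000
105.6141 93.4214 77.7362 57.5580 31.6000 0.0000 0.0000 0.0000 0.0000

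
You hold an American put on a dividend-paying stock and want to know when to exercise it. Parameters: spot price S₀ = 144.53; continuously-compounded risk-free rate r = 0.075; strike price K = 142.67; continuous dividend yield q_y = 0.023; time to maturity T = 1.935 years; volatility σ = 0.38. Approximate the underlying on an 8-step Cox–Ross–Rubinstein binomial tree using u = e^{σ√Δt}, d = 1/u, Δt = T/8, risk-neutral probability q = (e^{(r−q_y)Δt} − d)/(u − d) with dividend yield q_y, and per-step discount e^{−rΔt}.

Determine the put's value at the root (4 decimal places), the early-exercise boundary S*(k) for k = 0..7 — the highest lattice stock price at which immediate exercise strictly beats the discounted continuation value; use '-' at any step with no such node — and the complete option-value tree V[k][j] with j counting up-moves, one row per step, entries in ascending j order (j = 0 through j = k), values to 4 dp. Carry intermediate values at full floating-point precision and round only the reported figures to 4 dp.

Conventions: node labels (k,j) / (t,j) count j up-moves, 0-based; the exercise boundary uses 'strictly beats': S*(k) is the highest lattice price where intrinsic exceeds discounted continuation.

price = 22.0233
boundary = - - - 82.5023 68.4387 82.5023 99.4558 119.8931
tree:
22.0233
31.8057 12.5497
44.5224 19.6097 5.5869
60.1677 29.7205 9.6994 1.4662
74.2313 43.3430 16.4923 2.9108 0.0000
85.8975 60.1677 27.2546 5.7788 0.0000 0.0000
95.5751 74.2313 43.2142 11.4727 0.0000 0.0000 0.0000
103.6030 85.8975 60.1677 22.7769 0.0000 0.0000 0.0000 0.0000
110.2625 95.5751 74.2313 43.2142 0.0000 0.0000 0.0000 0.0000 0.0000

params: Δt=0.24188 u=1.20549 d=0.82954 q=0.48708 e^(-rΔt)=0.98202
t_8 payoffs: 110.2625 95.5751 74.2313 43.2142 0.0000 0.0000 0.0000 0.0000 0.0000
t_7: node(7,0) S=39.0670 payoff=103.6030 vs cont=101.2549 → 103.6030 [stop]  node(7,1) S=56.7725 payoff=85.8975 vs cont=83.6477 → 85.8975 [stop]  node(7,2) S=82.5023 payoff=60.1677 vs cont=58.0606 → 60.1677 [stop]  node(7,3) S=119.8931 payoff=22.7769 vs cont=21.7670 → 22.7769 [stop]  node(7,4) S=174.2296 payoff=0.0000 vs cont=0.0000 → 0.0000 [wait]  node(7,5) S=253.1920 payoff=0.0000 vs cont=0.0000 → 0.0000 [wait]  node(7,6) S=367.9408 payoff=0.0000 vs cont=0.0000 → 0.0000 [wait]  node(7,7) S=534.6948 payoff=0.0000 vs cont=0.0000 → 0.0000 [wait]  ⇒ S*(7)=119.8931
t_6: node(6,0) S=47.0949 payoff=95.5751 vs cont=93.2716 → 95.5751 [stop]  node(6,1) S=68.4387 payoff=74.2313 vs cont=72.0461 → 74.2313 [stop]  node(6,2) S=99.4558 payoff=43.2142 vs cont=41.2012 → 43.2142 [stop]  node(6,3) S=144.5300 payoff=0.0000 vs cont=11.4727 → 11.4727 [wait]  node(6,4) S=210.0323 payoff=0.0000 vs cont=0.0000 → 0.0000 [wait]  node(6,5) S=305.2207 payoff=0.0000 vs cont=0.0000 → 0.0000 [wait]  node(6,6) S=443.5494 payoff=0.0000 vs cont=0.0000 → 0.0000 [wait]  ⇒ S*(6)=99.4558
t_5: node(5,0) S=56.7725 payoff=85.8975 vs cont=83.6477 → 85.8975 [stop]  node(5,1) S=82.5023 payoff=60.1677 vs cont=58.0606 → 60.1677 [stop]  node(5,2) S=119.8931 payoff=22.7769 vs cont=27.2546 → 27.2546 [wait]  node(5,3) S=174.2296 payoff=0.0000 vs cont=5.7788 → 5.7788 [wait]  node(5,4) S=253.1920 payoff=0.0000 vs cont=0.0000 → 0.0000 [wait]  node(5,5) S=367.9408 payoff=0.0000 vs cont=0.0000 → 0.0000 [wait]  ⇒ S*(5)=82.5023
t_4: node(4,0) S=68.4387 payoff=74.2313 vs cont=72.0461 → 74.2313 [stop]  node(4,1) S=99.4558 payoff=43.2142 vs cont=43.3430 → 43.3430 [wait]  node(4,2) S=144.5300 payoff=0.0000 vs cont=16.4923 → 16.4923 [wait]  node(4,3) S=210.0323 payoff=0.0000 vs cont=2.9108 → 2.9108 [wait]  node(4,4) S=305.2207 payoff=0.0000 vs cont=0.0000 → 0.0000 [wait]  ⇒ S*(4)=68.4387
t_3: node(3,0) S=82.5023 payoff=60.1677 vs cont=58.1222 → 60.1677 [stop]  node(3,1) S=119.8931 payoff=22.7769 vs cont=29.7205 → 29.7205 [wait]  node(3,2) S=174.2296 payoff=0.0000 vs cont=9.6994 → 9.6994 [wait]  node(3,3) S=253.1920 payoff=0.0000 vs cont=1.4662 → 1.4662 [wait]  ⇒ S*(3)=82.5023
t_2: node(2,0) S=99.4558 payoff=43.2142 vs cont=44.5224 → 44.5224 [wait]  node(2,1) S=144.5300 payoff=0.0000 vs cont=19.6097 → 19.6097 [wait]  node(2,2) S=210.0323 payoff=0.0000 vs cont=5.5869 → 5.5869 [wait]  ⇒ S*(2)=-
t_1: node(1,0) S=119.8931 payoff=22.7769 vs cont=31.8057 → 31.8057 [wait]  node(1,1) S=174.2296 payoff=0.0000 vs cont=12.5497 → 12.5497 [wait]  ⇒ S*(1)=-
t_0: node(0,0) S=144.5300 payoff=0.0000 vs cont=22.0233 → 22.0233 [wait]  ⇒ S*(0)=-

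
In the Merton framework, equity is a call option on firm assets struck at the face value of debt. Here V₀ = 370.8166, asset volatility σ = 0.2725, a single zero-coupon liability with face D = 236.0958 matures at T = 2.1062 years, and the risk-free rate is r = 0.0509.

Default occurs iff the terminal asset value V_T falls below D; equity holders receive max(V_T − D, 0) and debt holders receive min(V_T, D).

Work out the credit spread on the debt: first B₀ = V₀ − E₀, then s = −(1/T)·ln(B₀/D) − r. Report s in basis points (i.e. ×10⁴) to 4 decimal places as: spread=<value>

spread=88.1186

With assets at 370.8166 and a single debt payment of 236.0958 at 2.1062 years:
d₁ = [ln(V₀/D) + (r + σ²/2)T] / (σ√T)
   = [ln(370.8166/236.0958) + (0.0509 + 0.5·0.2725²)·2.1062] / (0.2725·√2.1062)
   = [0.451470 + 0.185405] / 0.395473 = 1.610415
d₂ = d₁ − σ√T = 1.610415 − 0.395473 = 1.214942
N(d₁) = 0.946346,  N(d₂) = 0.887806,  e^(−rT) = 0.898341
E₀ = V₀·N(d₁) − D·e^(−rT)·N(d₂)
   = 370.8166·0.946346 − 236.0958·0.898341·0.887806 = 162.622144
B₀ = V₀ − E₀ = 370.8166 − 162.622144 = 208.194456
spread = −(1/T)·ln(B₀/D) − r = −(1/2.1062)·ln(208.194456/236.0958) − 0.0509 = 0.00881186
in basis points: 0.00881186 × 10⁴ = 88.1186 bp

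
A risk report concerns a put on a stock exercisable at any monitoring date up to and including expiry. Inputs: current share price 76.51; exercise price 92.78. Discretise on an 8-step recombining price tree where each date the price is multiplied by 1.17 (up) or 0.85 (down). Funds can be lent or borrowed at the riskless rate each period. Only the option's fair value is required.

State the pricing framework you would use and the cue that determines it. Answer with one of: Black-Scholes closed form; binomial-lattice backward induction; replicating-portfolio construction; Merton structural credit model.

framework: binomial-lattice backward induction

Key observation: early exercise of the strike-92.78 put must be checked at each of the 8 dates (spot 76.51), which forces a node-by-node comparison of intrinsic and continuation value backward from expiry.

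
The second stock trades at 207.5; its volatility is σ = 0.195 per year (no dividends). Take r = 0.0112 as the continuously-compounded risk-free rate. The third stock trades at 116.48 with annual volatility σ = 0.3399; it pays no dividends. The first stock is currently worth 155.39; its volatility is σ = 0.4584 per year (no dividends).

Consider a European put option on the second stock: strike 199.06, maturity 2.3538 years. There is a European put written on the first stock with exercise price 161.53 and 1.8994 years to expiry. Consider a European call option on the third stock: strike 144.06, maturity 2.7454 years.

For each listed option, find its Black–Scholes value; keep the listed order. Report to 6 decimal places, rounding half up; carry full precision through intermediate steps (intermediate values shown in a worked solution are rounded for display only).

[the second stock put K=199.06]
σ√T = 0.195·√2.3538 = 0.299171
d₁ = (ln(S/K) + (r+σ²/2)T) / (σ√T) = (ln(207.5/199.06) + (0.0112+0.195²/2)·2.3538) / 0.299171 = (0.041525 + 0.071114) / 0.299171 = 0.376505
d₂ = d₁ − σ√T = 0.376505 − 0.299171 = 0.077334
e^{−rT} = 0.973982
N(−d₁) = 0.353271,  N(−d₂) = 0.469179
price = K·e^{−rT}·N(−d₂) − S·N(−d₁) = 90.964826 − 73.303710 = 17.661116
[the first stock put K=161.53]
σ√T = 0.4584·√1.8994 = 0.631761
d₁ = (ln(S/K) + (r+σ²/2)T) / (σ√T) = (ln(155.39/161.53) + (0.0112+0.4584²/2)·1.8994) / 0.631761 = (-0.038753 + 0.220834) / 0.631761 = 0.288213
d₂ = d₁ − σ√T = 0.288213 − 0.631761 = -0.343548
e^{−rT} = 0.978951
N(−d₁) = 0.386592,  N(−d₂) = 0.634407
price = K·e^{−rT}·N(−d₂) − S·N(−d₁) = 100.318799 − 60.072532 = 40.246266
[the third stock call K=144.06]
σ√T = 0.3399·√2.7454 = 0.563189
d₁ = (ln(S/K) + (r+σ²/2)T) / (σ√T) = (ln(116.48/144.06) + (0.0112+0.3399²/2)·2.7454) / 0.563189 = (-0.212510 + 0.189339) / 0.563189 = -0.041143
d₂ = d₁ − σ√T = -0.041143 − 0.563189 = -0.604331
e^{−rT} = 0.969719
N(d₁) = 0.483591,  N(d₂) = 0.272812
price = S·N(d₁) − K·e^{−rT}·N(d₂) = 56.328694 − 38.111189 = 18.217505

price(the second stock put K=199.06) = 17.661116
price(the first stock put K=161.53) = 40.246266
price(the third stock call K=144.06) = 18.217505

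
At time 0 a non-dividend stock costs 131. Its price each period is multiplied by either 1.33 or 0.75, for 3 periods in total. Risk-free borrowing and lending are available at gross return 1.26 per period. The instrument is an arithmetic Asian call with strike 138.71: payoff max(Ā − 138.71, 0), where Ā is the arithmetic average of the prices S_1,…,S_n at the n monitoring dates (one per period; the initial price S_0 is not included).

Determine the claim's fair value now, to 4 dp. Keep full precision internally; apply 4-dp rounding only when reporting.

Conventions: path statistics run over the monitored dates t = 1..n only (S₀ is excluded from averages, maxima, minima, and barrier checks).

price = 37.2801

No-arbitrage gives p* = (R−d)/(u−d) = 0.8793: enumerate every path, weight its payoff by its p*-probability, and discount by R^3.
Enumerate all 2^3 = 8 price paths (U = up ×1.33, D = down ×0.75); each path with k up-moves has probability p*^k·(1−p*)^(3−k).
DDD: Ā=75.7344, payoff=0.0000, prob=0.001758
UDD: Ā=134.3023, payoff=0.0000, prob=0.012808
DUD: Ā=108.9756, payoff=0.0000, prob=0.012808
UUD: Ā=193.2501, payoff=54.5401, prob=0.093316
DDU: Ā=89.9806, payoff=0.0000, prob=0.012808
UDU: Ā=159.5656, payoff=20.8556, prob=0.093316
DUU: Ā=134.2390, payoff=0.0000, prob=0.093316
UUU: Ā=238.0504, payoff=99.3404, prob=0.679871
Price = Σ prob·payoff / R^3 = 74.574297 / 2.000376 = 37.2801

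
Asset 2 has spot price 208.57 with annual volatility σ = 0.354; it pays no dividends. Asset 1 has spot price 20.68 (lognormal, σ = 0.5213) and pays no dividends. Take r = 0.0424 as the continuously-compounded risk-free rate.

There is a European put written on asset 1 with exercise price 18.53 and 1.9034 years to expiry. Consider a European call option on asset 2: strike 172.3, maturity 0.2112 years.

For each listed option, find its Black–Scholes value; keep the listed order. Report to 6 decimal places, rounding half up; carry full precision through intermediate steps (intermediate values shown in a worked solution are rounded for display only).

price(asset 1 put K=18.53) = 3.687531
price(asset 2 call K=172.3) = 39.423849

[asset 1 put K=18.53]
σ√T = 0.5213·√1.9034 = 0.719205
d₁ = (ln(S/K) + (r+σ²/2)T) / (σ√T) = (ln(20.68/18.53) + (0.0424+0.5213²/2)·1.9034) / 0.719205 = (0.109776 + 0.339332) / 0.719205 = 0.624451
d₂ = d₁ − σ√T = 0.624451 − 0.719205 = -0.094754
e^{−rT} = 0.922467
N(−d₁) = 0.266166,  N(−d₂) = 0.537745
price = K·e^{−rT}·N(−d₂) − S·N(−d₁) = 9.191840 − 5.504309 = 3.687531
[asset 2 call K=172.3]
σ√T = 0.354·√0.2112 = 0.162686
d₁ = (ln(S/K) + (r+σ²/2)T) / (σ√T) = (ln(208.57/172.3) + (0.0424+0.354²/2)·0.2112) / 0.162686 = (0.191038 + 0.022188) / 0.162686 = 1.310659
d₂ = d₁ − σ√T = 1.310659 − 0.162686 = 1.147973
e^{−rT} = 0.991085
N(d₁) = 0.905013,  N(d₂) = 0.874510
price = S·N(d₁) − K·e^{−rT}·N(d₂) = 188.758652 − 149.334802 = 39.423849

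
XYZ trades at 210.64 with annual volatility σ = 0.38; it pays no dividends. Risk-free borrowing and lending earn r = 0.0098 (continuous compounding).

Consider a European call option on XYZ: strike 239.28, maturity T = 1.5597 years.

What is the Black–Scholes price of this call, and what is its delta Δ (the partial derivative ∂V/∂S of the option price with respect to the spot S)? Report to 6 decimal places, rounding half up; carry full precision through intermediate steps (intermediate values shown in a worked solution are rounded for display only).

price = 30.490350
Δ = 0.500346

σ√T = 0.38·√1.5597 = 0.474574
d₁ = (ln(S/K) + (r+σ²/2)T) / (σ√T) = (ln(210.64/239.28) + (0.0098+0.38²/2)·1.5597) / 0.474574 = (-0.127484 + 0.127895) / 0.474574 = 0.000867
d₂ = d₁ − σ√T = 0.000867 − 0.474574 = -0.473707
e^{−rT} = 0.984831
N(d₁) = 0.500346,  N(d₂) = 0.317854
Call price V = S·N(d₁) − K·e^{−rT}·N(d₂) = 105.392865 − 74.902514 = 30.490350
Δ = N(d₁) = 0.500346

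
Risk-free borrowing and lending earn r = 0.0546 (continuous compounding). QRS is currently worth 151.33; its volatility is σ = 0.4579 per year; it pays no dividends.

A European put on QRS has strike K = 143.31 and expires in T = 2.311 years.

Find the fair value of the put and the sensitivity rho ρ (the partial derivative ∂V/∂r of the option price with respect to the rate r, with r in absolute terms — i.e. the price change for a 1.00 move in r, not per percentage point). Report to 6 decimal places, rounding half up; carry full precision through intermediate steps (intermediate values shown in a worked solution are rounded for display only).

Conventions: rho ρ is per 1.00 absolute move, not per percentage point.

σ√T = 0.4579·√2.311 = 0.696098
d₁ = (ln(S/K) + (r+σ²/2)T) / (σ√T) = (ln(151.33/143.31) + (0.0546+0.4579²/2)·2.311) / 0.696098 = (0.054453 + 0.368457) / 0.696098 = 0.607543
d₂ = d₁ − σ√T = 0.607543 − 0.696098 = -0.088555
e^{−rT} = 0.881456
N(−d₁) = 0.271745,  N(−d₂) = 0.535282
Put price V = K·e^{−rT}·N(−d₂) − S·N(−d₁) = 67.617611 − 41.123207 = 26.494404
ρ = −K·T·e^{−rT}·N(−d₂) = -156.264299

price = 26.494404
ρ = -156.264299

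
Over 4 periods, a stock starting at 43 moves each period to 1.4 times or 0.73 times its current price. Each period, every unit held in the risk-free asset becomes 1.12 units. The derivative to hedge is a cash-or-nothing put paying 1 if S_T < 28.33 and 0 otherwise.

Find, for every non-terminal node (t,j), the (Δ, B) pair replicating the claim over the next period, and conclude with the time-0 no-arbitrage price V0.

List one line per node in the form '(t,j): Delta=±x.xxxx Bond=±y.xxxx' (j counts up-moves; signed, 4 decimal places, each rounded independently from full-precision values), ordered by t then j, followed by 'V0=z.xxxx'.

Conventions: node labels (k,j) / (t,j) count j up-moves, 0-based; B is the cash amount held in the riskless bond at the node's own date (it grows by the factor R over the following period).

No-arbitrage ⇒ martingale measure with p* = (R−d)/(u−d) = 0.5821.
At maturity the claim pays: V(4,0)=1.0000, V(4,1)=1.0000, V(4,2)=0.0000, V(4,3)=0.0000, V(4,4)=0.0000
(3,0): S=16.7277. Δ = (V_up−V_dn)/(S_up−S_dn) = (1.0000−1.0000)/(23.4188−12.2112) = 0.0000. V = [p*·1.0000 + (1−p*)·1.0000]/1.12 = 0.8929. B = V − Δ·S = 0.8929.
(3,1): S=32.0806. Δ = (V_up−V_dn)/(S_up−S_dn) = (0.0000−1.0000)/(44.9128−23.4188) = -0.0465. V = [p*·0.0000 + (1−p*)·1.0000]/1.12 = 0.3731. B = V − Δ·S = 1.8657.
(3,2): S=61.5244. Δ = (V_up−V_dn)/(S_up−S_dn) = (0.0000−0.0000)/(86.1342−44.9128) = 0.0000. V = [p*·0.0000 + (1−p*)·0.0000]/1.12 = 0.0000. B = V − Δ·S = 0.0000.
(3,3): S=117.9920. Δ = (V_up−V_dn)/(S_up−S_dn) = (0.0000−0.0000)/(165.1888−86.1342) = 0.0000. V = [p*·0.0000 + (1−p*)·0.0000]/1.12 = 0.0000. B = V − Δ·S = 0.0000.
(2,0): S=22.9147. Δ = (V_up−V_dn)/(S_up−S_dn) = (0.3731−0.8929)/(32.0806−16.7277) = -0.0339. V = [p*·0.3731 + (1−p*)·0.8929]/1.12 = 0.5271. B = V − Δ·S = 1.3028.
(2,1): S=43.9460. Δ = (V_up−V_dn)/(S_up−S_dn) = (0.0000−0.3731)/(61.5244−32.0806) = -0.0127. V = [p*·0.0000 + (1−p*)·0.3731]/1.12 = 0.1392. B = V − Δ·S = 0.6961.
(2,2): S=84.2800. Δ = (V_up−V_dn)/(S_up−S_dn) = (0.0000−0.0000)/(117.9920−61.5244) = 0.0000. V = [p*·0.0000 + (1−p*)·0.0000]/1.12 = 0.0000. B = V − Δ·S = 0.0000.
(1,0): S=31.3900. Δ = (V_up−V_dn)/(S_up−S_dn) = (0.1392−0.5271)/(43.9460−22.9147) = -0.0184. V = [p*·0.1392 + (1−p*)·0.5271]/1.12 = 0.2690. B = V − Δ·S = 0.8479.
(1,1): S=60.2000. Δ = (V_up−V_dn)/(S_up−S_dn) = (0.0000−0.1392)/(84.2800−43.9460) = -0.0035. V = [p*·0.0000 + (1−p*)·0.1392]/1.12 = 0.0520. B = V − Δ·S = 0.2598.
(0,0): S=43.0000. Δ = (V_up−V_dn)/(S_up−S_dn) = (0.0520−0.2690)/(60.2000−31.3900) = -0.0075. V = [p*·0.0520 + (1−p*)·0.2690]/1.12 = 0.1274. B = V − Δ·S = 0.4514.
Check: Δ(0,0)·S0 + B(0,0) = 0.1274 = V0.

(0,0): Delta=-0.0075 Bond=0.4514
(1,0): Delta=-0.0184 Bond=0.8479
(1,1): Delta=-0.0035 Bond=0.2598
(2,0): Delta=-0.0339 Bond=1.3028
(2,1): Delta=-0.0127 Bond=0.6961
(2,2): Delta=0.0000 Bond=0.0000
(3,0): Delta=0.0000 Bond=0.8929
(3,1): Delta=-0.0465 Bond=1.8657
(3,2): Delta=0.0000 Bond=0.0000
(3,3): Delta=0.0000 Bond=0.0000
V0=0.1274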